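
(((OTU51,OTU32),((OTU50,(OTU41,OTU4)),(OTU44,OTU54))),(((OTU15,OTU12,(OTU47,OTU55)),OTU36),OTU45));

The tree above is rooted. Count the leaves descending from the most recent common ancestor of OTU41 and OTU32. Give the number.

The MRCA of OTU41 and OTU32 is the node subtending ((OTU51,OTU32),((OTU50,(OTU41,OTU4)),(OTU44,OTU54))).
That clade contains 7 terminal taxa: OTU32, OTU4, OTU41, OTU44, OTU50, OTU51, OTU54.

7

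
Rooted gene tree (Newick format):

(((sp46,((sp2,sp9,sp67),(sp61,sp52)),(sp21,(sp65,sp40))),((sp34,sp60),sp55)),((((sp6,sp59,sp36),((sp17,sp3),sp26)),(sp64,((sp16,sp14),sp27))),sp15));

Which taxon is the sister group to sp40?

sp65

sp40 attaches to the tree at the node subtending (sp65,sp40).
The other lineage descending from that same node — the sister group — is the single tip sp65.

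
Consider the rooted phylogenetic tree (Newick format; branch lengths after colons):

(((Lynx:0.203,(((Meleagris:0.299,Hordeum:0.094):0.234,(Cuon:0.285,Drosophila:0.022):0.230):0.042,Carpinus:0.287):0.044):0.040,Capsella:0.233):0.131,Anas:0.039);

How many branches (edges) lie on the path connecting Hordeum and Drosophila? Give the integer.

The MRCA of Hordeum and Drosophila is the node subtending ((Meleagris,Hordeum),(Cuon,Drosophila)).
From Hordeum up to that node: 2 branches. From Drosophila up to the same node: 2 branches. Total: 2 + 2 = 4.

4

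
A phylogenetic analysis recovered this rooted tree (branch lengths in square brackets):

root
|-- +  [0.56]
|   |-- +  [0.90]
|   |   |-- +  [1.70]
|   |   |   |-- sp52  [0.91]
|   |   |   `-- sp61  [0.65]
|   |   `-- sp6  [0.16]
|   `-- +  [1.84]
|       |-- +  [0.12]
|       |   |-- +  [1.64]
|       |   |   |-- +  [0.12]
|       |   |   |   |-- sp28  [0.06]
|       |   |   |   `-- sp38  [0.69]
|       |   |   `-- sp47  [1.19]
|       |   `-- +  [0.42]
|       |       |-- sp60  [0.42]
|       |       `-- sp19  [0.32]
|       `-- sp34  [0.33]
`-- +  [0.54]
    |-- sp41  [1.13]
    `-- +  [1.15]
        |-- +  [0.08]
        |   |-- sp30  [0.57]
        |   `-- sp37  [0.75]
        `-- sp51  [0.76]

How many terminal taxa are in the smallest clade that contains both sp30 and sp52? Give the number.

13

The MRCA of sp30 and sp52 is the root, so the clade is the entire tree.
That clade contains 13 terminal taxa: sp19, sp28, sp30, sp34, sp37, sp38, sp41, sp47, sp51, sp52, sp6, sp60, sp61.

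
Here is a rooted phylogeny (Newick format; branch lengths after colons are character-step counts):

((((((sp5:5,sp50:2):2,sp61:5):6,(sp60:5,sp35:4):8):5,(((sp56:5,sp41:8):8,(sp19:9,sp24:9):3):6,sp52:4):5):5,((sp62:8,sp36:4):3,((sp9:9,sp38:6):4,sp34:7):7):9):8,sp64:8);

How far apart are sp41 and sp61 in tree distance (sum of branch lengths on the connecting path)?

The path runs sp41 → … → MRCA → … → sp61; the MRCA is the node subtending ((((sp5,sp50),sp61),(sp60,sp35)),(((sp56,sp41),(sp19,sp24)),sp52)).
Branch lengths along that path: 8 + 8 + 6 + 5 + 5 + 6 + 5 = 43.

43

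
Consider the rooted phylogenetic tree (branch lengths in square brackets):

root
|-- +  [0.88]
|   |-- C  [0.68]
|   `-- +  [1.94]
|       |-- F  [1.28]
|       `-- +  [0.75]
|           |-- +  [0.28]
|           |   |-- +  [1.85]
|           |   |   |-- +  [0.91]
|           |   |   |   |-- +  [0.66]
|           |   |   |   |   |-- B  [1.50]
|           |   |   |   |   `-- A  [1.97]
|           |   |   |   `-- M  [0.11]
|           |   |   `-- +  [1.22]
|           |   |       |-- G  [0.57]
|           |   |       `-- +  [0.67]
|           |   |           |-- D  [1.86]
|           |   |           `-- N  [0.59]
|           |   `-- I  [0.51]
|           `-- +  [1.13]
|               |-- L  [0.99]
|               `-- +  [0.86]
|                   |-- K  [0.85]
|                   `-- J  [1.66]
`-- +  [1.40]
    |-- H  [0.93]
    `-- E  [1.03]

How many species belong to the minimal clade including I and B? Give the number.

The MRCA of I and B is the node subtending ((((B,A),M),(G,(D,N))),I).
That clade contains 7 terminal taxa: A, B, D, G, I, M, N.

7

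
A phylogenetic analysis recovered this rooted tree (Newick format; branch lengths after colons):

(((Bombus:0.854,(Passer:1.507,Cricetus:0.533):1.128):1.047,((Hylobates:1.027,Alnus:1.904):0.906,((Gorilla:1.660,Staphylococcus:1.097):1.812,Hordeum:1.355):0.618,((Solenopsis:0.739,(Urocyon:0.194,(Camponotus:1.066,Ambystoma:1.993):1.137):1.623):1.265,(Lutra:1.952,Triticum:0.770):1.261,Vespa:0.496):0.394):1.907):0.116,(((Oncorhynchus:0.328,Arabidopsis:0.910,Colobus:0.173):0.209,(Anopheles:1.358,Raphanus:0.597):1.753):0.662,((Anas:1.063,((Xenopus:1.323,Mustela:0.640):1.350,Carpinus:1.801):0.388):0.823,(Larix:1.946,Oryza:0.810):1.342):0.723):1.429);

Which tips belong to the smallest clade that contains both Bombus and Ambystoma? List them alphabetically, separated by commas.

Tracing Bombus: it sits inside (Bombus,(Passer,Cricetus)).
Tracing Ambystoma: it sits inside (Camponotus,Ambystoma).
The smallest clade enclosing both is ((Bombus,(Passer,Cricetus)),((Hylobates,Alnus),((Gorilla,Staphylococcus),Hordeum),((Solenopsis,(Urocyon,(Camponotus,Ambystoma))),(Lutra,Triticum),Vespa))); the answer is its 15 terminal taxa in alphabetical order.

Alnus, Ambystoma, Bombus, Camponotus, Cricetus, Gorilla, Hordeum, Hylobates, Lutra, Passer, Solenopsis, Staphylococcus, Triticum, Urocyon, Vespa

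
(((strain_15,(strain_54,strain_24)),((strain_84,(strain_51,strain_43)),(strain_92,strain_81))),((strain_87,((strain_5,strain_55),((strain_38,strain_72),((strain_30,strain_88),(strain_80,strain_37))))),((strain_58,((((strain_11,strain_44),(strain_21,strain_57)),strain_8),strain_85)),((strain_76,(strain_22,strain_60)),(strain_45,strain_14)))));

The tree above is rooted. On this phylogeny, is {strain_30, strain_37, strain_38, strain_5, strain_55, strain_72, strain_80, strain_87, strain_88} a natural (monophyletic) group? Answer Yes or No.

Yes

The most recent common ancestor of these taxa subtends (strain_87,((strain_5,strain_55),((strain_38,strain_72),((strain_30,strain_88),(strain_80,strain_37))))).
That clade has exactly 9 tips — every listed taxon and nothing else — so the group is monophyletic.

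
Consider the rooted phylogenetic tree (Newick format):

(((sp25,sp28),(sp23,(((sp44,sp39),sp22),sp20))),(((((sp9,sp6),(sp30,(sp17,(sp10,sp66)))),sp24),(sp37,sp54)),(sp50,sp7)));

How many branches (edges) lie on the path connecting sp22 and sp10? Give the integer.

13

The MRCA of sp22 and sp10 is the root of the tree.
From sp22 up to that node: 5 branches. From sp10 up to the same node: 8 branches. Total: 5 + 8 = 13.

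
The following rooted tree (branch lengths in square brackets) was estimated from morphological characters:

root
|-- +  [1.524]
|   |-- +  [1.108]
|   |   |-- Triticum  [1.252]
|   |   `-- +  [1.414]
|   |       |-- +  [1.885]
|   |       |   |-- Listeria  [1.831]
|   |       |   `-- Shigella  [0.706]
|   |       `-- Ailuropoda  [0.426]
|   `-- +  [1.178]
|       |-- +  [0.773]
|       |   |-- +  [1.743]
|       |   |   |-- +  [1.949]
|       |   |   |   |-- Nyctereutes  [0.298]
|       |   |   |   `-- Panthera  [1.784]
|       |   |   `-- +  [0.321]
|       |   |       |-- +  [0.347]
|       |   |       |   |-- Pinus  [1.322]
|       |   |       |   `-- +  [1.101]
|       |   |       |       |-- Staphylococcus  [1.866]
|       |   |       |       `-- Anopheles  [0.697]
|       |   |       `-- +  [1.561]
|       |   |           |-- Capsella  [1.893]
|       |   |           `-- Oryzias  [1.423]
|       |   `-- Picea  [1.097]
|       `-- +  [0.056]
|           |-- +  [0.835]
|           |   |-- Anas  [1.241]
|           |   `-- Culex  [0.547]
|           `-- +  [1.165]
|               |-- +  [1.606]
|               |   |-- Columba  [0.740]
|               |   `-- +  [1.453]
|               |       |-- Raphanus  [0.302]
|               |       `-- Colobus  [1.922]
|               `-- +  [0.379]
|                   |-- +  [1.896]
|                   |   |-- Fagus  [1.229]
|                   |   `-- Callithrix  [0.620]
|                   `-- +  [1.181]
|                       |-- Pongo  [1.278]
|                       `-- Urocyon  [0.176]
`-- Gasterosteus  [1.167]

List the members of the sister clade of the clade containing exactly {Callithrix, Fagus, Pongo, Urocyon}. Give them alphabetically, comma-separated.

The clade containing exactly {Callithrix, Fagus, Pongo, Urocyon} attaches to the tree at the node subtending ((Columba,(Raphanus,Colobus)),((Fagus,Callithrix),(Pongo,Urocyon))).
The other lineage descending from that same node — the sister group — is (Columba,(Raphanus,Colobus)); its 3 tips in alphabetical order are the answer.

Colobus, Columba, Raphanus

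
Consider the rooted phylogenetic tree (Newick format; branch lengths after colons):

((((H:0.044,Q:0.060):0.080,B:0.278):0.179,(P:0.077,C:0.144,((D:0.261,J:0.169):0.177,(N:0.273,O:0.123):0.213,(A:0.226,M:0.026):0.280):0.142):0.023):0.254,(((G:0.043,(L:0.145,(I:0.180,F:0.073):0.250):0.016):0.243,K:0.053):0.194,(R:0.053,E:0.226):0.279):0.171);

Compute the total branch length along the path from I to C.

The path runs I → … → MRCA → … → C; the MRCA is the root of the tree.
Branch lengths along that path: 0.180 + 0.250 + 0.016 + 0.243 + 0.194 + 0.171 + 0.254 + 0.023 + 0.144 = 1.475.

1.475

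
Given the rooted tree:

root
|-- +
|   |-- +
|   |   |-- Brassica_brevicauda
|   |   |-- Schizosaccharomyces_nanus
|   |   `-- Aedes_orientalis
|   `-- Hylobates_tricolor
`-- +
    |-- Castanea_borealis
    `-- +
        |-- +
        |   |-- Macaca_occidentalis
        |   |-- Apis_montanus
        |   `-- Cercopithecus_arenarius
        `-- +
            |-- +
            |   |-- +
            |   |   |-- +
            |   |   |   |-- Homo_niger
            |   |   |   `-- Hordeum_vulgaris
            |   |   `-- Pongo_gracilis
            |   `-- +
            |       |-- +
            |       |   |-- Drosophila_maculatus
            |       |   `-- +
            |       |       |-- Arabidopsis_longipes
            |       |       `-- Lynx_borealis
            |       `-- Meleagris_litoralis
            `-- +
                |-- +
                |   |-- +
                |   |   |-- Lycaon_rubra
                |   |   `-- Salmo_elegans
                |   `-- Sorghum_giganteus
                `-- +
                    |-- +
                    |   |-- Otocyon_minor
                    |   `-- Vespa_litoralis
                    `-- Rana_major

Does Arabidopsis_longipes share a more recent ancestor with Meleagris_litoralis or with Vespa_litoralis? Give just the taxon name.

The MRCA of Arabidopsis_longipes and Meleagris_litoralis subtends ((Drosophila_maculatus,(Arabidopsis_longipes,Lynx_borealis)),Meleagris_litoralis) (4 taxa).
The MRCA of Arabidopsis_longipes and Vespa_litoralis subtends ((((Homo_niger,Hordeum_vulgaris),Pongo_gracilis),((Drosophila_maculatus,(Arabidopsis_longipes,Lynx_borealis)),Meleagris_litoralis)),(((Lycaon_rubra,Salmo_elegans),Sorghum_giganteus),((Otocyon_minor,Vespa_litoralis),Rana_major))) (13 taxa).
The first is nested inside the second, so Arabidopsis_longipes shares a more recent common ancestor with Meleagris_litoralis.

Meleagris_litoralis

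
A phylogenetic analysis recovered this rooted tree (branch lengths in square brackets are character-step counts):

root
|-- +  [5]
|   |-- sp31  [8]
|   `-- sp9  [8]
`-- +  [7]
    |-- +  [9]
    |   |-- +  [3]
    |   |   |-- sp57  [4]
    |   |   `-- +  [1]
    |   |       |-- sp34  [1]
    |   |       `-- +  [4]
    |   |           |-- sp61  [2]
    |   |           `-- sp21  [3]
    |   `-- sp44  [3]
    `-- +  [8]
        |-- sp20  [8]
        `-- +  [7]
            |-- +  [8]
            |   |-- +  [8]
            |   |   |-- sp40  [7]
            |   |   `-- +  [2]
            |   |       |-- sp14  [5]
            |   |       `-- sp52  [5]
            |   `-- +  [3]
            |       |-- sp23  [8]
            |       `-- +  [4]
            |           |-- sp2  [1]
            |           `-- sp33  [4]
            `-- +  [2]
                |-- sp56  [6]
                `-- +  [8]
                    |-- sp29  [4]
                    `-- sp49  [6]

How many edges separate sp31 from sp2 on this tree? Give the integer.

9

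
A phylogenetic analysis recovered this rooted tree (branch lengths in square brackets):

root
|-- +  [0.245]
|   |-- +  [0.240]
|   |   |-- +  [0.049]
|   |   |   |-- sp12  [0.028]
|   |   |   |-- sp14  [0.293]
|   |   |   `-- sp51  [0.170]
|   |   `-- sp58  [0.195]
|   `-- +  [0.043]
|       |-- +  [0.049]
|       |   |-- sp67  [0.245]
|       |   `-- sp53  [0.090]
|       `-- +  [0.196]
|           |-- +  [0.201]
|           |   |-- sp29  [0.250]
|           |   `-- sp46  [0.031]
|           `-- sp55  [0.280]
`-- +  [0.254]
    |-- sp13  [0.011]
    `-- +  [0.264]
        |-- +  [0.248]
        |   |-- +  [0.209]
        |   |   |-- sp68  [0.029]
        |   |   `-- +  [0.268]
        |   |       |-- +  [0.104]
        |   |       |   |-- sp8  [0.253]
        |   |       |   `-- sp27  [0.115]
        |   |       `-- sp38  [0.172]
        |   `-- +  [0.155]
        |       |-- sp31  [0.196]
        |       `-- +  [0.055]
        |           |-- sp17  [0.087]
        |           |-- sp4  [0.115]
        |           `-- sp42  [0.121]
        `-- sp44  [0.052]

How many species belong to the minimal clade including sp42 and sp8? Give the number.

8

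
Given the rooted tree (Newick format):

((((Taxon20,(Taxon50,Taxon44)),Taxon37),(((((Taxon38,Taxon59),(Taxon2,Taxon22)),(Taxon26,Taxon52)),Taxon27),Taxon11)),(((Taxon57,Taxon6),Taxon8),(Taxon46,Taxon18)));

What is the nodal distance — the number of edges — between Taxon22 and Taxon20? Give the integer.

9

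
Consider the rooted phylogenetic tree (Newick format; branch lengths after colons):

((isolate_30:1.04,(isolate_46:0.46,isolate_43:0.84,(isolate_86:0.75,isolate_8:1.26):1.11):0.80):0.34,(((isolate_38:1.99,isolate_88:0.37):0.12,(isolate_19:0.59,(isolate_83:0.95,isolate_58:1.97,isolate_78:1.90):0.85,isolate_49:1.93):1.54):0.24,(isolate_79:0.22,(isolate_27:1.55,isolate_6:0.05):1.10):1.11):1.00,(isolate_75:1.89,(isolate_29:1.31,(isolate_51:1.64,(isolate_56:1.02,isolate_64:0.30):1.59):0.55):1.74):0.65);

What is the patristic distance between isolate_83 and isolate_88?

The path runs isolate_83 → … → MRCA → … → isolate_88; the MRCA is the node subtending ((isolate_38,isolate_88),(isolate_19,(isolate_83,isolate_58,isolate_78),isolate_49)).
Branch lengths along that path: 0.95 + 0.85 + 1.54 + 0.12 + 0.37 = 3.83.

3.83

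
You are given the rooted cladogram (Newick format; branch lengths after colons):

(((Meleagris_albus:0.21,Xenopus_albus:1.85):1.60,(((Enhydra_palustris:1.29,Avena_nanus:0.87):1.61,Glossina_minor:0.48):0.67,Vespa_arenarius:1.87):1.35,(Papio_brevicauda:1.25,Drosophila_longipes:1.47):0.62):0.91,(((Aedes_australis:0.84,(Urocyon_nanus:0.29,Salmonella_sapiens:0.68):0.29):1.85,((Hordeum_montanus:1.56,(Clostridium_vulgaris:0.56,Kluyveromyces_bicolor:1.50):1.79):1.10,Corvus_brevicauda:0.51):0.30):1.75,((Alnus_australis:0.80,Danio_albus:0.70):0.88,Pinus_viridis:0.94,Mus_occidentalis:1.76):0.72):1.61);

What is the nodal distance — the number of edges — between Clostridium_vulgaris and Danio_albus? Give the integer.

The MRCA of Clostridium_vulgaris and Danio_albus is the node subtending (((Aedes_australis,(Urocyon_nanus,Salmonella_sapiens)),((Hordeum_montanus,(Clostridium_vulgaris,Kluyveromyces_bicolor)),Corvus_brevicauda)),((Alnus_australis,Danio_albus),Pinus_viridis,Mus_occidentalis)).
From Clostridium_vulgaris up to that node: 5 branches. From Danio_albus up to the same node: 3 branches. Total: 5 + 3 = 8.

8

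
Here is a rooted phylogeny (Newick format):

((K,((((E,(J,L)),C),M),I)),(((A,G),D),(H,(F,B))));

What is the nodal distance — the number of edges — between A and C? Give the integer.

9

The MRCA of A and C is the root of the tree.
From A up to that node: 4 branches. From C up to the same node: 5 branches. Total: 4 + 5 = 9.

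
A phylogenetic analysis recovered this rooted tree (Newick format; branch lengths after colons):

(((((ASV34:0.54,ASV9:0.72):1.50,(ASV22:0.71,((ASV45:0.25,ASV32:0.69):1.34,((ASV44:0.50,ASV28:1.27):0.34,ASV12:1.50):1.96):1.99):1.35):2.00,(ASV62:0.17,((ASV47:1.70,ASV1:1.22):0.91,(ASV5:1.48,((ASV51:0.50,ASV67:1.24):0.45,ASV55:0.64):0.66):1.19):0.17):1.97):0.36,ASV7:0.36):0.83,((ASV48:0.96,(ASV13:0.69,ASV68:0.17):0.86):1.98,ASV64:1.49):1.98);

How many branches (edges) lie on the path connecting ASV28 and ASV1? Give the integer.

The MRCA of ASV28 and ASV1 is the node subtending (((ASV34,ASV9),(ASV22,((ASV45,ASV32),((ASV44,ASV28),ASV12)))),(ASV62,((ASV47,ASV1),(ASV5,((ASV51,ASV67),ASV55))))).
From ASV28 up to that node: 6 branches. From ASV1 up to the same node: 4 branches. Total: 6 + 4 = 10.

10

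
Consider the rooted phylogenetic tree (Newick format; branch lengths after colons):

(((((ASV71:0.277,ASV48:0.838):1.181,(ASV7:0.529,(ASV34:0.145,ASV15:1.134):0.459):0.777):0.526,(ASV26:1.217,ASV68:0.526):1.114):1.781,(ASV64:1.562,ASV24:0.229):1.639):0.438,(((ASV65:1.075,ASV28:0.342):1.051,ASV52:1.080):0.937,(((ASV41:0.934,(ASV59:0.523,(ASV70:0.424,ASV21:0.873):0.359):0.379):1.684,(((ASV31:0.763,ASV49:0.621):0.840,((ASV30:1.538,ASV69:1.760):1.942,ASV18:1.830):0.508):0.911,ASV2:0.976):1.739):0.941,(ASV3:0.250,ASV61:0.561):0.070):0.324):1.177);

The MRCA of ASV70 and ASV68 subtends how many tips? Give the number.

The MRCA of ASV70 and ASV68 is the root, so the clade is the entire tree.
That clade contains 24 terminal taxa: ASV15, ASV18, ASV2, ASV21, ASV24, ASV26, ASV28, ASV3, ASV30, ASV31, ASV34, ASV41, ASV48, ASV49, ASV52, ASV59, ASV61, ASV64, ASV65, ASV68, ASV69, ASV7, ASV70, ASV71.

24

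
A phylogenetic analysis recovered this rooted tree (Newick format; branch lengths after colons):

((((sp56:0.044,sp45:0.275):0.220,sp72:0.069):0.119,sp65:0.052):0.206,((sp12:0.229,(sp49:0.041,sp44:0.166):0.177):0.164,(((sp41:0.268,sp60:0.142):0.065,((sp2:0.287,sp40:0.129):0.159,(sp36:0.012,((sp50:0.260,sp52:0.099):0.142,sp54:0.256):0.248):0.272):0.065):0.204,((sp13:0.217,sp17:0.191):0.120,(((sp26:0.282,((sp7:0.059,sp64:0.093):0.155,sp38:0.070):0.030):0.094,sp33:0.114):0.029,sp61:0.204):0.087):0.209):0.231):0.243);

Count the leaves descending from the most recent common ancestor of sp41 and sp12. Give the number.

The MRCA of sp41 and sp12 is the node subtending ((sp12,(sp49,sp44)),(((sp41,sp60),((sp2,sp40),(sp36,((sp50,sp52),sp54)))),((sp13,sp17),(((sp26,((sp7,sp64),sp38)),sp33),sp61)))).
That clade contains 19 terminal taxa: sp12, sp13, sp17, sp2, sp26, sp33, sp36, sp38, sp40, sp41, sp44, sp49, sp50, sp52, sp54, sp60, sp61, sp64, sp7.

19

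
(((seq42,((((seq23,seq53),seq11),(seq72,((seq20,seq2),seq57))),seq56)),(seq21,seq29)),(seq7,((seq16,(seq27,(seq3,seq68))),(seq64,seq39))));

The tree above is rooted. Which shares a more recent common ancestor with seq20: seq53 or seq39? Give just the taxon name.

seq53

The MRCA of seq20 and seq53 subtends (((seq23,seq53),seq11),(seq72,((seq20,seq2),seq57))) (7 taxa).
The MRCA of seq20 and seq39 is the root, subtending the entire tree (18 taxa).
The first is nested inside the second, so seq20 shares a more recent common ancestor with seq53.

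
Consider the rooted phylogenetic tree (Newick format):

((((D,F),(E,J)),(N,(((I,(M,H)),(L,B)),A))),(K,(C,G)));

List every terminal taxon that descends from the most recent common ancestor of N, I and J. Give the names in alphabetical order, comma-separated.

Tracing N: it sits inside (N,(((I,(M,H)),(L,B)),A)).
Tracing I: it sits inside (I,(M,H)).
Tracing J: it sits inside (E,J).
The smallest clade enclosing all 3 is (((D,F),(E,J)),(N,(((I,(M,H)),(L,B)),A))); the answer is its 11 terminal taxa in alphabetical order.

A, B, D, E, F, H, I, J, L, M, N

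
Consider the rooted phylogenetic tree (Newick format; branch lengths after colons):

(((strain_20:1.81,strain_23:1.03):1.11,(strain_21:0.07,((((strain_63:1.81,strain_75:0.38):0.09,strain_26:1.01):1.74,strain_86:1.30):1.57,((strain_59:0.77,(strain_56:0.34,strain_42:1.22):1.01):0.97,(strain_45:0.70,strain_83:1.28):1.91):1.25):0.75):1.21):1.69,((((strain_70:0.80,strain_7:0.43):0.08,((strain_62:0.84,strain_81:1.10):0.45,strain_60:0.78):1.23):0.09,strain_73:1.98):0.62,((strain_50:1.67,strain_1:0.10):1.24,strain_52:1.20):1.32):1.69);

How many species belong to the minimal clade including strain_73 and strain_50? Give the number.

The MRCA of strain_73 and strain_50 is the node subtending ((((strain_70,strain_7),((strain_62,strain_81),strain_60)),strain_73),((strain_50,strain_1),strain_52)).
That clade contains 9 terminal taxa: strain_1, strain_50, strain_52, strain_60, strain_62, strain_7, strain_70, strain_73, strain_81.

9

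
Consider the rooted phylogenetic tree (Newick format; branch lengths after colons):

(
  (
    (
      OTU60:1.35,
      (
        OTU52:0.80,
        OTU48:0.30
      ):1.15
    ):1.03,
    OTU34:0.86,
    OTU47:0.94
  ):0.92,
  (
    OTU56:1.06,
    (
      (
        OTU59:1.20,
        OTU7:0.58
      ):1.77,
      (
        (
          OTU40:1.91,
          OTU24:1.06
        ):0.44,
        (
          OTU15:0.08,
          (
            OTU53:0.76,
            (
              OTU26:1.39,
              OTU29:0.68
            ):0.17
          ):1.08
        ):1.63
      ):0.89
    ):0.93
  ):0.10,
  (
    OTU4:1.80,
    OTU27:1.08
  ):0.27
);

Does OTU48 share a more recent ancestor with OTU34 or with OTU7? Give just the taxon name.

OTU34

The MRCA of OTU48 and OTU34 subtends ((OTU60,(OTU52,OTU48)),OTU34,OTU47) (5 taxa).
The MRCA of OTU48 and OTU7 is the root, subtending the entire tree (16 taxa).
The first is nested inside the second, so OTU48 shares a more recent common ancestor with OTU34.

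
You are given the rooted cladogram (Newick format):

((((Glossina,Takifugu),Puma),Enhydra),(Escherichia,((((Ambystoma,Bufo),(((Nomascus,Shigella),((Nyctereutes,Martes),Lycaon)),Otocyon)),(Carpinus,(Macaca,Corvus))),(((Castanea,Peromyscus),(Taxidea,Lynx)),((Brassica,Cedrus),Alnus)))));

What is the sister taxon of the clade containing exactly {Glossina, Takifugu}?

The clade containing exactly {Glossina, Takifugu} attaches to the tree at the node subtending ((Glossina,Takifugu),Puma).
The other lineage descending from that same node — the sister group — is the single tip Puma.

Puma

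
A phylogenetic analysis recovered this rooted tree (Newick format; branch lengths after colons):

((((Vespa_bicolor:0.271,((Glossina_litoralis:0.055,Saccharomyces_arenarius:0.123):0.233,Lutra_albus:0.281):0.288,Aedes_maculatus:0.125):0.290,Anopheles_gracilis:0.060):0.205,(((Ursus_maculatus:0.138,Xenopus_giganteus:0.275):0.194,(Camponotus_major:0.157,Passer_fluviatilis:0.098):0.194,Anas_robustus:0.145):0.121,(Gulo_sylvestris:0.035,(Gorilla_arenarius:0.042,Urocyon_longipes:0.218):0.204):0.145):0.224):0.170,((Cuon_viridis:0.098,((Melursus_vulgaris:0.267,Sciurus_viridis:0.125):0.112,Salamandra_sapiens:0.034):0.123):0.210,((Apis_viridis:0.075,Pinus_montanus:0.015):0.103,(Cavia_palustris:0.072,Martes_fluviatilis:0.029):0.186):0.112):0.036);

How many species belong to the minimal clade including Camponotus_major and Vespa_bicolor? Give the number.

14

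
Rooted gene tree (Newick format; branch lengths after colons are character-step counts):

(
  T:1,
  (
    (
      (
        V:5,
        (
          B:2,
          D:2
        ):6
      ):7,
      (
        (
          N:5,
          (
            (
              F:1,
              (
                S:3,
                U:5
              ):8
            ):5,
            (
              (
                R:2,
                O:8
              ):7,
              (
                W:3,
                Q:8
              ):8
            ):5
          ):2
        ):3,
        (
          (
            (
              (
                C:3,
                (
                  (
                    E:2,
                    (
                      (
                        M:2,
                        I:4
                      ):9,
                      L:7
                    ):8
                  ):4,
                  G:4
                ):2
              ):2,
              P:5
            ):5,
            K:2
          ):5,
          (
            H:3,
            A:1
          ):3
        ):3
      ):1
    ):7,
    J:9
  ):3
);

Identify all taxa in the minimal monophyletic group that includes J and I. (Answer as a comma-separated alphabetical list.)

A, B, C, D, E, F, G, H, I, J, K, L, M, N, O, P, Q, R, S, U, V, W

Tracing J: it sits inside (((V,(B,D)),((N,((F,(S,U)),((R,O),(W,Q)))),((((C,((E,((M,I),L)),G)),P),K),(H,A)))),J).
Tracing I: it sits inside (M,I).
The smallest clade enclosing both is (((V,(B,D)),((N,((F,(S,U)),((R,O),(W,Q)))),((((C,((E,((M,I),L)),G)),P),K),(H,A)))),J); the answer is its 22 terminal taxa in alphabetical order.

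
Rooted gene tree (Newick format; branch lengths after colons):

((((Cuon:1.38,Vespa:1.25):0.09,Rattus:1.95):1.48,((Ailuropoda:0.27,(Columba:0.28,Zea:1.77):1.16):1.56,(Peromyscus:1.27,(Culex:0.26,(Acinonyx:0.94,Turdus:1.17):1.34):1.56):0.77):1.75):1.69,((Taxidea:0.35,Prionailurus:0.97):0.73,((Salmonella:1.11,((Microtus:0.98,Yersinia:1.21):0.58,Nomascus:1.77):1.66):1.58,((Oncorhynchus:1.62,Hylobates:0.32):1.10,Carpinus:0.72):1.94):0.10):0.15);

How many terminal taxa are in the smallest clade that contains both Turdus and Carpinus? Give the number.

The MRCA of Turdus and Carpinus is the root, so the clade is the entire tree.
That clade contains 19 terminal taxa: Acinonyx, Ailuropoda, Carpinus, Columba, Culex, Cuon, Hylobates, Microtus, Nomascus, Oncorhynchus, Peromyscus, Prionailurus, Rattus, Salmonella, Taxidea, Turdus, Vespa, Yersinia, Zea.

19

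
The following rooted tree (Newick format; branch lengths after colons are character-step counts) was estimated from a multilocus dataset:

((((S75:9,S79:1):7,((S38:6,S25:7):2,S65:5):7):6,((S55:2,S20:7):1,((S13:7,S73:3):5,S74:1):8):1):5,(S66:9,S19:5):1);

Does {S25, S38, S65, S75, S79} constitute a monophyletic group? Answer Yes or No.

Yes

The most recent common ancestor of these taxa subtends ((S75,S79),((S38,S25),S65)).
That clade has exactly 5 tips — every listed taxon and nothing else — so the group is monophyletic.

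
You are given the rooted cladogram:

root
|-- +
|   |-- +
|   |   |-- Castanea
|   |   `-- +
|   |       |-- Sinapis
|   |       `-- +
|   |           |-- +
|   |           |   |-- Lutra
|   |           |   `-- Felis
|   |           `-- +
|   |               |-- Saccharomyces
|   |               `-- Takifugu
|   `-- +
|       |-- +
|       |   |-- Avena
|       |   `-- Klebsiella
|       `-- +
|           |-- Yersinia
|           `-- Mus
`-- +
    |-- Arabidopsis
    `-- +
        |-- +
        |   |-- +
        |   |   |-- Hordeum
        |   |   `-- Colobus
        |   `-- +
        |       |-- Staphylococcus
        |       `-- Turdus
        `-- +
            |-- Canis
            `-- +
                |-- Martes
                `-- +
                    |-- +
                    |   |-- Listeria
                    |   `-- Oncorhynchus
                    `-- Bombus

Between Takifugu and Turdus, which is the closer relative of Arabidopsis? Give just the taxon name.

Turdus

The MRCA of Arabidopsis and Turdus subtends (Arabidopsis,(((Hordeum,Colobus),(Staphylococcus,Turdus)),(Canis,(Martes,((Listeria,Oncorhynchus),Bombus))))) (10 taxa).
The MRCA of Arabidopsis and Takifugu is the root, subtending the entire tree (20 taxa).
The first is nested inside the second, so Arabidopsis shares a more recent common ancestor with Turdus.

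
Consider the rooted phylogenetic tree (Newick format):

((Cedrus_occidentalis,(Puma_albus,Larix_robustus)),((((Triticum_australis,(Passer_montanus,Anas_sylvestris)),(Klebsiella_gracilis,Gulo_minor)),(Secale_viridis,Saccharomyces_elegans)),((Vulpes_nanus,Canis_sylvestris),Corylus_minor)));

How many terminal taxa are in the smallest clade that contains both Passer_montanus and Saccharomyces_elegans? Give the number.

The MRCA of Passer_montanus and Saccharomyces_elegans is the node subtending (((Triticum_australis,(Passer_montanus,Anas_sylvestris)),(Klebsiella_gracilis,Gulo_minor)),(Secale_viridis,Saccharomyces_elegans)).
That clade contains 7 terminal taxa: Anas_sylvestris, Gulo_minor, Klebsiella_gracilis, Passer_montanus, Saccharomyces_elegans, Secale_viridis, Triticum_australis.

7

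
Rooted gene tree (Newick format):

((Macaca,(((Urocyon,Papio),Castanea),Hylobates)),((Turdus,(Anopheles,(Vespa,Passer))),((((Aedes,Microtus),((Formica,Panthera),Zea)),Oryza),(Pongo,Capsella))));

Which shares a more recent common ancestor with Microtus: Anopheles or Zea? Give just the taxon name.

The MRCA of Microtus and Zea subtends ((Aedes,Microtus),((Formica,Panthera),Zea)) (5 taxa).
The MRCA of Microtus and Anopheles subtends ((Turdus,(Anopheles,(Vespa,Passer))),((((Aedes,Microtus),((Formica,Panthera),Zea)),Oryza),(Pongo,Capsella))) (12 taxa).
The first is nested inside the second, so Microtus shares a more recent common ancestor with Zea.

Zea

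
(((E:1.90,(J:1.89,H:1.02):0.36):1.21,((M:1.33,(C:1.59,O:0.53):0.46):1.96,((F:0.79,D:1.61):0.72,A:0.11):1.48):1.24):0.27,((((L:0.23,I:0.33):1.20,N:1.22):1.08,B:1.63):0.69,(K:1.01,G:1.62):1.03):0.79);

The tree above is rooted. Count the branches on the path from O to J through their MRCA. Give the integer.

7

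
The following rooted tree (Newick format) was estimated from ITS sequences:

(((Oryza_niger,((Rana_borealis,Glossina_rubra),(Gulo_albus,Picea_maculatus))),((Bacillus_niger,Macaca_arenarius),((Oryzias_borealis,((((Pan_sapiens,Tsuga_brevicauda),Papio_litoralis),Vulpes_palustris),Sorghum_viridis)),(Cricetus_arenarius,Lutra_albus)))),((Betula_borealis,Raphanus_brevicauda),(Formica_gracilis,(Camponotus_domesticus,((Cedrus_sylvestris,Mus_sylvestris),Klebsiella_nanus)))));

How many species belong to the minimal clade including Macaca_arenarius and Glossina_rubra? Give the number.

The MRCA of Macaca_arenarius and Glossina_rubra is the node subtending ((Oryza_niger,((Rana_borealis,Glossina_rubra),(Gulo_albus,Picea_maculatus))),((Bacillus_niger,Macaca_arenarius),((Oryzias_borealis,((((Pan_sapiens,Tsuga_brevicauda),Papio_litoralis),Vulpes_palustris),Sorghum_viridis)),(Cricetus_arenarius,Lutra_albus)))).
That clade contains 15 terminal taxa: Bacillus_niger, Cricetus_arenarius, Glossina_rubra, Gulo_albus, Lutra_albus, Macaca_arenarius, Oryza_niger, Oryzias_borealis, Pan_sapiens, Papio_litoralis, Picea_maculatus, Rana_borealis, Sorghum_viridis, Tsuga_brevicauda, Vulpes_palustris.

15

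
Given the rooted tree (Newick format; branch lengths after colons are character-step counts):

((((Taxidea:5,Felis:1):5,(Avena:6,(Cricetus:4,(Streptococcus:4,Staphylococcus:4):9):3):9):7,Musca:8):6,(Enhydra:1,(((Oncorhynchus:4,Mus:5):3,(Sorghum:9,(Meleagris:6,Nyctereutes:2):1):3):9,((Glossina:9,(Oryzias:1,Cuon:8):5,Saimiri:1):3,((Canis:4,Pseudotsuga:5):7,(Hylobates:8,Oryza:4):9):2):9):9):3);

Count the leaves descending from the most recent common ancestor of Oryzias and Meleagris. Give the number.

The MRCA of Oryzias and Meleagris is the node subtending (((Oncorhynchus,Mus),(Sorghum,(Meleagris,Nyctereutes))),((Glossina,(Oryzias,Cuon),Saimiri),((Canis,Pseudotsuga),(Hylobates,Oryza)))).
That clade contains 13 terminal taxa: Canis, Cuon, Glossina, Hylobates, Meleagris, Mus, Nyctereutes, Oncorhynchus, Oryza, Oryzias, Pseudotsuga, Saimiri, Sorghum.

13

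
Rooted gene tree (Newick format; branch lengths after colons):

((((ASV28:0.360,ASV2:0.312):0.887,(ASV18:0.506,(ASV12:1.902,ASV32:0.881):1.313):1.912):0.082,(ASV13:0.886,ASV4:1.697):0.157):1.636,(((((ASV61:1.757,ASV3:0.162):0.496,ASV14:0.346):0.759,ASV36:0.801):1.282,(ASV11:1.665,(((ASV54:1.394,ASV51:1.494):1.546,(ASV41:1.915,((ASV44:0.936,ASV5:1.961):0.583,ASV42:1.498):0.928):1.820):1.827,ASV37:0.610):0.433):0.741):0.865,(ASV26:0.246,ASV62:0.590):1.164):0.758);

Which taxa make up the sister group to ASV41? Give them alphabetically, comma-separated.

ASV42, ASV44, ASV5

ASV41 attaches to the tree at the node subtending (ASV41,((ASV44,ASV5),ASV42)).
The other lineage descending from that same node — the sister group — is ((ASV44,ASV5),ASV42); its 3 tips in alphabetical order are the answer.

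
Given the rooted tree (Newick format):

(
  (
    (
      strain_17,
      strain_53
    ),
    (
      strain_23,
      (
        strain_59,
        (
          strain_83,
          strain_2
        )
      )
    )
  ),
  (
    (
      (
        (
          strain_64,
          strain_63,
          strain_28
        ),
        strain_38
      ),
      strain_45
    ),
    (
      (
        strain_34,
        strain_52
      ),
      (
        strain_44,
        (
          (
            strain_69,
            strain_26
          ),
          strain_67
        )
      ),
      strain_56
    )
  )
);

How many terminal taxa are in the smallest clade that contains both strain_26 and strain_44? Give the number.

4

The MRCA of strain_26 and strain_44 is the node subtending (strain_44,((strain_69,strain_26),strain_67)).
That clade contains 4 terminal taxa: strain_26, strain_44, strain_67, strain_69.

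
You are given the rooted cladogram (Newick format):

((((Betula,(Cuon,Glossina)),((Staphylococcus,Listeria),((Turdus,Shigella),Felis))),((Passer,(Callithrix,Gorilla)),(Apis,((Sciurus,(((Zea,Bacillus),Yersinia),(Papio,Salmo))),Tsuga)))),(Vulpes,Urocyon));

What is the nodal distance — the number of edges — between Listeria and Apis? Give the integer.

7

The MRCA of Listeria and Apis is the node subtending (((Betula,(Cuon,Glossina)),((Staphylococcus,Listeria),((Turdus,Shigella),Felis))),((Passer,(Callithrix,Gorilla)),(Apis,((Sciurus,(((Zea,Bacillus),Yersinia),(Papio,Salmo))),Tsuga)))).
From Listeria up to that node: 4 branches. From Apis up to the same node: 3 branches. Total: 4 + 3 = 7.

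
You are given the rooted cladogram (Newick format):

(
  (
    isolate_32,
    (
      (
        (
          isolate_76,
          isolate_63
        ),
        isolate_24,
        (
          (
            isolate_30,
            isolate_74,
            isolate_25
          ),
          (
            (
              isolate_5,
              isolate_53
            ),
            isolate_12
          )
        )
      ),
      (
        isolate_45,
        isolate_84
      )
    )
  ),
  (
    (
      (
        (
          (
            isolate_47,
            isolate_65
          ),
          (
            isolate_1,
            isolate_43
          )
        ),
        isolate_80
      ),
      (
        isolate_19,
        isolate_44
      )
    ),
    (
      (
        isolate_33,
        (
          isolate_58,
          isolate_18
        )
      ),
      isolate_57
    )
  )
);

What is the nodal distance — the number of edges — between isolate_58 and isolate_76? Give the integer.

10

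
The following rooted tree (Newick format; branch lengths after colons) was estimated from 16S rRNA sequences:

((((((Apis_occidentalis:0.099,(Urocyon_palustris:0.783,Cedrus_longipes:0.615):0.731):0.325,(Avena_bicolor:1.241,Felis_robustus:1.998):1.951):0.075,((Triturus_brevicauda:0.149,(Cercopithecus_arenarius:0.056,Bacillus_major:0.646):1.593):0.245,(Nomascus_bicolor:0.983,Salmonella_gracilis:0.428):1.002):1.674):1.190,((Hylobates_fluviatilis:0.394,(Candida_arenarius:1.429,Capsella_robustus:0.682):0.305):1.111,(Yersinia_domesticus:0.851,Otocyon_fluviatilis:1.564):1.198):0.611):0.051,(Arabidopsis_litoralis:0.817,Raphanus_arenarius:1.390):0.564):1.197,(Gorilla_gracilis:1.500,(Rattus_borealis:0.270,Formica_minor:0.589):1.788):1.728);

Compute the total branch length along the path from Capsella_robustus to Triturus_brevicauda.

The path runs Capsella_robustus → … → MRCA → … → Triturus_brevicauda; the MRCA is the node subtending ((((Apis_occidentalis,(Urocyon_palustris,Cedrus_longipes)),(Avena_bicolor,Felis_robustus)),((Triturus_brevicauda,(Cercopithecus_arenarius,Bacillus_major)),(Nomascus_bicolor,Salmonella_gracilis))),((Hylobates_fluviatilis,(Candida_arenarius,Capsella_robustus)),(Yersinia_domesticus,Otocyon_fluviatilis))).
Branch lengths along that path: 0.682 + 0.305 + 1.111 + 0.611 + 1.190 + 1.674 + 0.245 + 0.149 = 5.967.

5.967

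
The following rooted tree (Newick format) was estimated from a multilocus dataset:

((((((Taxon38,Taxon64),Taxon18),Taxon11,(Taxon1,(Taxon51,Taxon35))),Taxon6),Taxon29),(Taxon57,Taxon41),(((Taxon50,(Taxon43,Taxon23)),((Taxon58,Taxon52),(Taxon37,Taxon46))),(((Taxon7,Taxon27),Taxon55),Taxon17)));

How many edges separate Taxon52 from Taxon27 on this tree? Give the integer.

8

The MRCA of Taxon52 and Taxon27 is the node subtending (((Taxon50,(Taxon43,Taxon23)),((Taxon58,Taxon52),(Taxon37,Taxon46))),(((Taxon7,Taxon27),Taxon55),Taxon17)).
From Taxon52 up to that node: 4 branches. From Taxon27 up to the same node: 4 branches. Total: 4 + 4 = 8.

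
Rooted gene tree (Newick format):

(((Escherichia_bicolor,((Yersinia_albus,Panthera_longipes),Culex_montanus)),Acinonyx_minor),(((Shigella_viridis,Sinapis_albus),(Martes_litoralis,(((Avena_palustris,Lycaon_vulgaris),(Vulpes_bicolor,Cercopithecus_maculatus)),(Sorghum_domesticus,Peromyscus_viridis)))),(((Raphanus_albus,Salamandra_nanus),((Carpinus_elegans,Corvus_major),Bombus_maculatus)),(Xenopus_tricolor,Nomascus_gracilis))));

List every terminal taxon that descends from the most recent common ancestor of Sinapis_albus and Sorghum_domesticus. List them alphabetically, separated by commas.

Avena_palustris, Cercopithecus_maculatus, Lycaon_vulgaris, Martes_litoralis, Peromyscus_viridis, Shigella_viridis, Sinapis_albus, Sorghum_domesticus, Vulpes_bicolor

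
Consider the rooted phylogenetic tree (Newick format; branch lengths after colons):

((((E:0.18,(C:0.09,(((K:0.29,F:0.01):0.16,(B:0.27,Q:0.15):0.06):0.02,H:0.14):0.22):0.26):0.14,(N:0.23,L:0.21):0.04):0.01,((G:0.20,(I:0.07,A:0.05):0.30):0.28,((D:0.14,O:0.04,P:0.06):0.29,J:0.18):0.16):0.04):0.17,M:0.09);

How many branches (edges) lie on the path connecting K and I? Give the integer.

11

The MRCA of K and I is the node subtending (((E,(C,(((K,F),(B,Q)),H))),(N,L)),((G,(I,A)),((D,O,P),J))).
From K up to that node: 7 branches. From I up to the same node: 4 branches. Total: 7 + 4 = 11.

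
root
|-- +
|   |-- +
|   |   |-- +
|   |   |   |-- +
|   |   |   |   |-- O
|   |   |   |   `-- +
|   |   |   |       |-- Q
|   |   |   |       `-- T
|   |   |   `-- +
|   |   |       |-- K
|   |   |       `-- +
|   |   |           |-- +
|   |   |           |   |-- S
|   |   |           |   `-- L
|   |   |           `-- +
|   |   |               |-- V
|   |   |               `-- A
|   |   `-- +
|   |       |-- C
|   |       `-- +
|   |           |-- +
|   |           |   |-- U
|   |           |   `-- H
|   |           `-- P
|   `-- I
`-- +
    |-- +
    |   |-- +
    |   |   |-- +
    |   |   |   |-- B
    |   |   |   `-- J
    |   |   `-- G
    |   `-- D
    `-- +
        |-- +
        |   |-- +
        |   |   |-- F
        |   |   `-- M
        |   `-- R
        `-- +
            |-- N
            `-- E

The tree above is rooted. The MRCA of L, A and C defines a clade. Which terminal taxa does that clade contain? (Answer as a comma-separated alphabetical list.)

A, C, H, K, L, O, P, Q, S, T, U, V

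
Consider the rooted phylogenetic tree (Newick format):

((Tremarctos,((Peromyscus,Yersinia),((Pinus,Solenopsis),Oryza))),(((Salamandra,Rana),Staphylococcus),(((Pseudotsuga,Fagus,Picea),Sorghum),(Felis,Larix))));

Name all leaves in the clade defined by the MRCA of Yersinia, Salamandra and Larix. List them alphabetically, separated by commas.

Fagus, Felis, Larix, Oryza, Peromyscus, Picea, Pinus, Pseudotsuga, Rana, Salamandra, Solenopsis, Sorghum, Staphylococcus, Tremarctos, Yersinia

Tracing Yersinia: it sits inside (Peromyscus,Yersinia).
Tracing Salamandra: it sits inside (Salamandra,Rana).
Tracing Larix: it sits inside (Felis,Larix).
The smallest clade enclosing all 3 is the whole tree (their MRCA is the root), so the answer is all 15 tips in alphabetical order.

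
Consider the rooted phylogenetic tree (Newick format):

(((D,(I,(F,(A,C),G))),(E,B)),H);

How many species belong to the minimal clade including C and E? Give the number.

8

The MRCA of C and E is the node subtending ((D,(I,(F,(A,C),G))),(E,B)).
That clade contains 8 terminal taxa: A, B, C, D, E, F, G, I.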